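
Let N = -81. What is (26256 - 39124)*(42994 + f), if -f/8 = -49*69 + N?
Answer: -909638920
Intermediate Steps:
f = 27696 (f = -8*(-49*69 - 81) = -8*(-3381 - 81) = -8*(-3462) = 27696)
(26256 - 39124)*(42994 + f) = (26256 - 39124)*(42994 + 27696) = -12868*70690 = -909638920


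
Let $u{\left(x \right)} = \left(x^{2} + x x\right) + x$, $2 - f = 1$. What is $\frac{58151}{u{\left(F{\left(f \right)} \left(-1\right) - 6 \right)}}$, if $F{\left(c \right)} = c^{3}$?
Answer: $\frac{58151}{91} \approx 639.02$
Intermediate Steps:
$f = 1$ ($f = 2 - 1 = 1$)
$u{\left(x \right)} = x + 2 x^{2}$ ($u{\left(x \right)} = \left(x^{2} + x^{2}\right) + x = 2 x^{2} + x = x + 2 x^{2}$)
$\frac{58151}{u{\left(F{\left(f \right)} \left(-1\right) - 6 \right)}} = \frac{58151}{\left(1^{3} \left(-1\right) - 6\right) \left(1 + 2 \left(1^{3} \left(-1\right) - 6\right)\right)} = \frac{58151}{\left(1 \left(-1\right) - 6\right) \left(1 + 2 \left(1 \left(-1\right) - 6\right)\right)} = \frac{58151}{\left(-1 - 6\right) \left(1 + 2 \left(-1 - 6\right)\right)} = \frac{58151}{\left(-7\right) \left(1 + 2 \left(-7\right)\right)} = \frac{58151}{\left(-7\right) \left(1 - 14\right)} = \frac{58151}{\left(-7\right) \left(-13\right)} = \frac{58151}{91}$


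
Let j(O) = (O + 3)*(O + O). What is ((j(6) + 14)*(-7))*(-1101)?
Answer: 940254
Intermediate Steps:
j(O) = 2*O*(3 + O) (j(O) = (3 + O)*(2*O) = 2*O*(3 + O))
((j(6) + 14)*(-7))*(-1101) = ((2*6*(3 + 6) + 14)*(-7))*(-1101) = ((2*6*9 + 14)*(-7))*(-1101) = ((108 + 14)*(-7))*(-1101) = (122*(-7))*(-1101) = -854*(-1101) = 940254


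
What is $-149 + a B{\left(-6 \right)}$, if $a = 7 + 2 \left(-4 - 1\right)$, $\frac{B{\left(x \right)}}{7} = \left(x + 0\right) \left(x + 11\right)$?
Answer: $481$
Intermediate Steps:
$B{\left(x \right)} = 7 x \left(11 + x\right)$ ($B{\left(x \right)} = 7 \left(x + 0\right) \left(x + 11\right) = 7 x \left(11 + x\right)$)
$a = -3$ ($a = 7 + 2 \left(-5\right) = 7 - 10 = -3$)
$-149 + a B{\left(-6 \right)} = -149 - 3 \cdot 7 \left(-6\right) \left(11 - 6\right) = -149 - 3 \cdot 7 \left(-6\right) 5 = -149 - -630 = -149 + 630 = 481$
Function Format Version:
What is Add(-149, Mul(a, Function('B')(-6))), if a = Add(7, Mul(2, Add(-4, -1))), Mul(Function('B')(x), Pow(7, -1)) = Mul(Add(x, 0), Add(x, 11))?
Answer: 481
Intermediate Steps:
Function('B')(x) = Mul(7, x, Add(11, x)) (Function('B')(x) = Mul(7, Mul(Add(x, 0), Add(x, 11))) = Mul(7, Mul(x, Add(11, x))) = Mul(7, x, Add(11, x)))
a = -3 (a = Add(7, Mul(2, -5)) = Add(7, -10) = -3)
Add(-149, Mul(a, Function('B')(-6))) = Add(-149, Mul(-3, Mul(7, -6, Add(11, -6)))) = Add(-149, Mul(-3, Mul(7, -6, 5))) = Add(-149, Mul(-3, -210)) = Add(-149, 630) = 481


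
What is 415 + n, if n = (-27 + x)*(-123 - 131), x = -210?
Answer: 60613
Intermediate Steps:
n = 60198 (n = (-27 - 210)*(-123 - 131) = -237*(-254) = 60198)
415 + n = 415 + 60198 = 60613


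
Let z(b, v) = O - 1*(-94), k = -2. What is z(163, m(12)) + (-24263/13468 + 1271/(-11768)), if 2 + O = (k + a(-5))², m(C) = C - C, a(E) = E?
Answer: 5511161493/39622856 ≈ 139.09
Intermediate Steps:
m(C) = 0
O = 47 (O = -2 + (-2 - 5)² = -2 + (-7)² = -2 + 49 = 47)
z(b, v) = 141 (z(b, v) = 47 - 1*(-94) = 47 + 94 = 141)
z(163, m(12)) + (-24263/13468 + 1271/(-11768)) = 141 + (-24263/13468 + 1271/(-11768)) = 141 + (-24263*1/13468 + 1271*(-1/11768)) = 141 + (-24263/13468 - 1271/11768) = 141 - 75661203/39622856 = 5511161493/39622856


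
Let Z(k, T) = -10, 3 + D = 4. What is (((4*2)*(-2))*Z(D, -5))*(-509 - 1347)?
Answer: -296960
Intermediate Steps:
D = 1 (D = -3 + 4 = 1)
(((4*2)*(-2))*Z(D, -5))*(-509 - 1347) = (((4*2)*(-2))*(-10))*(-509 - 1347) = ((8*(-2))*(-10))*(-1856) = -16*(-10)*(-1856) = 160*(-1856) = -296960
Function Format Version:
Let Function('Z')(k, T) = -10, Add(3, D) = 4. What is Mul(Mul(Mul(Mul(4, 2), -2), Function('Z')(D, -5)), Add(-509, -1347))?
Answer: -296960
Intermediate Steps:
D = 1 (D = Add(-3, 4) = 1)
Mul(Mul(Mul(Mul(4, 2), -2), Function('Z')(D, -5)), Add(-509, -1347)) = Mul(Mul(Mul(Mul(4, 2), -2), -10), Add(-509, -1347)) = Mul(Mul(Mul(8, -2), -10), -1856) = Mul(Mul(-16, -10), -1856) = Mul(160, -1856) = -296960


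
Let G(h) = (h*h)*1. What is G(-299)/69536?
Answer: 89401/69536 ≈ 1.2857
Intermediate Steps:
G(h) = h² (G(h) = h²*1 = h²)
G(-299)/69536 = (-299)²/69536 = 89401*(1/69536) = 89401/69536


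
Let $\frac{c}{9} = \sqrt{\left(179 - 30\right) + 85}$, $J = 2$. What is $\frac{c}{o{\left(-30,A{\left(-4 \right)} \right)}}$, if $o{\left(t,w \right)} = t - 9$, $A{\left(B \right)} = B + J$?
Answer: $- \frac{9 \sqrt{26}}{13} \approx -3.5301$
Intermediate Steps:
$A{\left(B \right)} = 2 + B$ ($A{\left(B \right)} = B + 2 = 2 + B$)
$o{\left(t,w \right)} = -9 + t$ ($o{\left(t,w \right)} = t - 9 = -9 + t$)
$c = 27 \sqrt{26}$ ($c = 9 \sqrt{\left(179 - 30\right) + 85} = 9 \sqrt{149 + 85} = 9 \sqrt{234} = 9 \cdot 3 \sqrt{26} = 27 \sqrt{26} \approx 137.67$)
$\frac{c}{o{\left(-30,A{\left(-4 \right)} \right)}} = \frac{27 \sqrt{26}}{-9 - 30} = \frac{27 \sqrt{26}}{-39} = 27 \sqrt{26} \left(- \frac{1}{39}\right) = - \frac{9 \sqrt{26}}{13}$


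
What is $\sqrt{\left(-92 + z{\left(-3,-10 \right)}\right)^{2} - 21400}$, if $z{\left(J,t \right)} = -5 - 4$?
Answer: $i \sqrt{11199} \approx 105.83 i$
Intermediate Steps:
$z{\left(J,t \right)} = -9$
$\sqrt{\left(-92 + z{\left(-3,-10 \right)}\right)^{2} - 21400} = \sqrt{\left(-92 - 9\right)^{2} - 21400} = \sqrt{\left(-101\right)^{2} - 21400} = \sqrt{10201 - 21400} = \sqrt{-11199} = i \sqrt{11199}$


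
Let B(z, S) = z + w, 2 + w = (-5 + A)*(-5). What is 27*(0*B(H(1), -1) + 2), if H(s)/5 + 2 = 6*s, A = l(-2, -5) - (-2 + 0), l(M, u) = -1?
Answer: 54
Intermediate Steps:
A = 1 (A = -1 - (-2 + 0) = -1 - 1*(-2) = -1 + 2 = 1)
H(s) = -10 + 30*s (H(s) = -10 + 5*(6*s) = -10 + 30*s)
w = 18 (w = -2 + (-5 + 1)*(-5) = -2 - 4*(-5) = -2 + 20 = 18)
B(z, S) = 18 + z (B(z, S) = z + 18 = 18 + z)
27*(0*B(H(1), -1) + 2) = 27*(0*(18 + (-10 + 30*1)) + 2) = 27*(0*(18 + (-10 + 30)) + 2) = 27*(0*(18 + 20) + 2) = 27*(0*38 + 2) = 27*(0 + 2) = 27*2 = 54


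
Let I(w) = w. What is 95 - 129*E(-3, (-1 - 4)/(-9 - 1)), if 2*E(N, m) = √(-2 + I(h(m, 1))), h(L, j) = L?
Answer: 95 - 129*I*√6/4 ≈ 95.0 - 78.996*I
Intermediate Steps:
E(N, m) = √(-2 + m)/2
95 - 129*E(-3, (-1 - 4)/(-9 - 1)) = 95 - 129*√(-2 + (-1 - 4)/(-9 - 1))/2 = 95 - 129*√(-2 - 5/(-10))/2 = 95 - 129*√(-2 - 5*(-⅒))/2 = 95 - 129*√(-2 + ½)/2 = 95 - 129*√(-3/2)/2 = 95 - 129*I*√6/2/2 = 95 - 129*I*√6/4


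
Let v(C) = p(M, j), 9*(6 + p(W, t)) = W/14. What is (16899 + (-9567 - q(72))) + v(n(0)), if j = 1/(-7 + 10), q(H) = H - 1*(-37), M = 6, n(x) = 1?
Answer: 151558/21 ≈ 7217.0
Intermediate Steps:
q(H) = 37 + H (q(H) = H + 37 = 37 + H)
j = ⅓ (j = 1/3 = ⅓ ≈ 0.33333)
p(W, t) = -6 + W/126 (p(W, t) = -6 + (W/14)/9 = -6 + W/126)
v(C) = -125/21 (v(C) = -6 + (1/126)*6 = -6 + 1/21 = -125/21)
(16899 + (-9567 - q(72))) + v(n(0)) = (16899 + (-9567 - (37 + 72))) - 125/21 = (16899 + (-9567 - 1*109)) - 125/21 = (16899 + (-9567 - 109)) - 125/21 = (16899 - 9676) - 125/21 = 7223 - 125/21 = 151558/21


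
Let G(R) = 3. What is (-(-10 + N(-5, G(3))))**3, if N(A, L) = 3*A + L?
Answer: 10648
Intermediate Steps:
N(A, L) = L + 3*A
(-(-10 + N(-5, G(3))))**3 = (-(-10 + (3 + 3*(-5))))**3 = (-(-10 + (3 - 15)))**3 = (-(-10 - 12))**3 = (-1*(-22))**3 = 22**3 = 10648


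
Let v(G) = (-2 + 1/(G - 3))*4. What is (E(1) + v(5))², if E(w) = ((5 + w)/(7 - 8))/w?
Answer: 144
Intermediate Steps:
E(w) = (-5 - w)/w (E(w) = ((5 + w)/(-1))/w = ((5 + w)*(-1))/w = (-5 - w)/w)
v(G) = -8 + 4/(-3 + G) (v(G) = (-2 + 1/(-3 + G))*4 = -8 + 4/(-3 + G))
(E(1) + v(5))² = ((-5 - 1*1)/1 + 4*(7 - 2*5)/(-3 + 5))² = (1*(-5 - 1) + 4*(7 - 10)/2)² = (1*(-6) + 4*(½)*(-3))² = (-6 - 6)² = (-12)² = 144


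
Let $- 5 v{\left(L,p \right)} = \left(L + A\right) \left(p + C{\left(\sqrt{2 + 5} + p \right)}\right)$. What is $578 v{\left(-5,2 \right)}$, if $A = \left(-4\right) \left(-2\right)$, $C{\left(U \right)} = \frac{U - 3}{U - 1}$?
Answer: $-1156 + \frac{578 \sqrt{7}}{5} \approx -850.15$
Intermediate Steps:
$C{\left(U \right)} = \frac{-3 + U}{-1 + U}$
$A = 8$
$v{\left(L,p \right)} = - \frac{\left(8 + L\right) \left(p + \frac{-3 + p + \sqrt{7}}{-1 + p + \sqrt{7}}\right)}{5}$ ($v{\left(L,p \right)} = - \frac{\left(L + 8\right) \left(p + \frac{-3 + \left(\sqrt{2 + 5} + p\right)}{-1 + \left(\sqrt{2 + 5} + p\right)}\right)}{5} = - \frac{\left(8 + L\right) \left(p + \frac{-3 + \left(\sqrt{7} + p\right)}{-1 + \left(\sqrt{7} + p\right)}\right)}{5} = - \frac{\left(8 + L\right) \left(p + \frac{-3 + \left(p + \sqrt{7}\right)}{-1 + \left(p + \sqrt{7}\right)}\right)}{5} = - \frac{\left(8 + L\right) \left(p + \frac{-3 + p + \sqrt{7}}{-1 + p + \sqrt{7}}\right)}{5}$)
$578 v{\left(-5,2 \right)} = 578 \frac{24 - 16 - 8 \sqrt{7} - - 5 \left(-3 + 2 + \sqrt{7}\right) - 2 \left(8 - 5\right) \left(-1 + 2 + \sqrt{7}\right)}{5 \left(-1 + 2 + \sqrt{7}\right)} = 578 \frac{24 - 16 - 8 \sqrt{7} - - 5 \left(-1 + \sqrt{7}\right) - 2 \cdot 3 \left(1 + \sqrt{7}\right)}{5 \left(1 + \sqrt{7}\right)} = 578 \frac{24 - 16 - 8 \sqrt{7} - \left(5 - 5 \sqrt{7}\right) - \left(6 + 6 \sqrt{7}\right)}{5 \left(1 + \sqrt{7}\right)} = 578 \frac{-3 - 9 \sqrt{7}}{5 \left(1 + \sqrt{7}\right)} = \frac{578 \left(-3 - 9 \sqrt{7}\right)}{5 \left(1 + \sqrt{7}\right)}$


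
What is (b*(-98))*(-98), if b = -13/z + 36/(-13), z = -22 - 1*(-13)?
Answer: -1488620/117 ≈ -12723.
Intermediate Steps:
z = -9 (z = -22 + 13 = -9)
b = -155/117 (b = -13/(-9) + 36/(-13) = -13*(-⅑) + 36*(-1/13) = 13/9 - 36/13 = -155/117 ≈ -1.3248)
(b*(-98))*(-98) = -155/117*(-98)*(-98) = (15190/117)*(-98) = -1488620/117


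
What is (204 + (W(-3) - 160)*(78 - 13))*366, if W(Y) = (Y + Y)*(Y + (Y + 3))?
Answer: -3303516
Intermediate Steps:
W(Y) = 2*Y*(3 + 2*Y) (W(Y) = (2*Y)*(Y + (3 + Y)) = (2*Y)*(3 + 2*Y) = 2*Y*(3 + 2*Y))
(204 + (W(-3) - 160)*(78 - 13))*366 = (204 + (2*(-3)*(3 + 2*(-3)) - 160)*(78 - 13))*366 = (204 + (2*(-3)*(3 - 6) - 160)*65)*366 = (204 + (2*(-3)*(-3) - 160)*65)*366 = (204 + (18 - 160)*65)*366 = (204 - 142*65)*366 = (204 - 9230)*366 = -9026*366 = -3303516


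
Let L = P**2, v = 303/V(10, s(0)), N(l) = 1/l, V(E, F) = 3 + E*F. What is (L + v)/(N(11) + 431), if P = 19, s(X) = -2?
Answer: 32087/40307 ≈ 0.79607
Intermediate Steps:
v = -303/17 (v = 303/(3 + 10*(-2)) = 303/(3 - 20) = 303/(-17) = 303*(-1/17) = -303/17 ≈ -17.824)
L = 361 (L = 19**2 = 361)
(L + v)/(N(11) + 431) = (361 - 303/17)/(1/11 + 431) = 5834/(17*(1/11 + 431)) = 5834/(17*(4742/11)) = (5834/17)*(11/4742) = 32087/40307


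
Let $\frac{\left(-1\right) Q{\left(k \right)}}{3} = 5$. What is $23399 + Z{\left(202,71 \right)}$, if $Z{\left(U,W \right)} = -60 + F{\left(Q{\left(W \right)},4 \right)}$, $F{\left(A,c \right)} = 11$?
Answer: $23350$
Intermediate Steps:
$Q{\left(k \right)} = -15$ ($Q{\left(k \right)} = \left(-3\right) 5 = -15$)
$Z{\left(U,W \right)} = -49$ ($Z{\left(U,W \right)} = -60 + 11 = -49$)
$23399 + Z{\left(202,71 \right)} = 23399 - 49 = 23350$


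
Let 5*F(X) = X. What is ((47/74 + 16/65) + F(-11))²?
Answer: 40233649/23136100 ≈ 1.7390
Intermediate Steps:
F(X) = X/5
((47/74 + 16/65) + F(-11))² = ((47/74 + 16/65) + (⅕)*(-11))² = ((47*(1/74) + 16*(1/65)) - 11/5)² = ((47/74 + 16/65) - 11/5)² = (4239/4810 - 11/5)² = (-6343/4810)² = 40233649/23136100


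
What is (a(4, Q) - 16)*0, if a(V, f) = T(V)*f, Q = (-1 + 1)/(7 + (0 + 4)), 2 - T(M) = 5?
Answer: 0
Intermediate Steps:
T(M) = -3 (T(M) = 2 - 1*5 = 2 - 5 = -3)
Q = 0 (Q = 0/(7 + 4) = 0/11 = 0*(1/11) = 0)
a(V, f) = -3*f
(a(4, Q) - 16)*0 = (-3*0 - 16)*0 = (0 - 16)*0 = -16*0 = 0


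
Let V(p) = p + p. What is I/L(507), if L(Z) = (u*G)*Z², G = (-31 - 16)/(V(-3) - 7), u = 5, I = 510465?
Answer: 34031/309777 ≈ 0.10986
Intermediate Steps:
V(p) = 2*p
G = 47/13 (G = (-31 - 16)/(2*(-3) - 7) = -47/(-6 - 7) = -47/(-13) = -47*(-1/13) = 47/13 ≈ 3.6154)
L(Z) = 235*Z²/13 (L(Z) = (5*(47/13))*Z² = 235*Z²/13)
I/L(507) = 510465/(((235/13)*507²)) = 510465/(((235/13)*257049)) = 510465/4646655 = 510465*(1/4646655) = 34031/309777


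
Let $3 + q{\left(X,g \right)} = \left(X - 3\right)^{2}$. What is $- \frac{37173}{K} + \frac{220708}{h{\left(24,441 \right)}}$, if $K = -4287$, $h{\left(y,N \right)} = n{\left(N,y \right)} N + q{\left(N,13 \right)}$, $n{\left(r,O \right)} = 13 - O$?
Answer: $\frac{57225757}{5808885} \approx 9.8514$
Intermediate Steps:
$q{\left(X,g \right)} = -3 + \left(-3 + X\right)^{2}$ ($q{\left(X,g \right)} = -3 + \left(X - 3\right)^{2} = -3 + \left(-3 + X\right)^{2}$)
$h{\left(y,N \right)} = -3 + \left(-3 + N\right)^{2} + N \left(13 - y\right)$ ($h{\left(y,N \right)} = \left(13 - y\right) N + \left(-3 + \left(-3 + N\right)^{2}\right) = N \left(13 - y\right) + \left(-3 + \left(-3 + N\right)^{2}\right) = -3 + \left(-3 + N\right)^{2} + N \left(13 - y\right)$)
$- \frac{37173}{K} + \frac{220708}{h{\left(24,441 \right)}} = - \frac{37173}{-4287} + \frac{220708}{-3 + \left(-3 + 441\right)^{2} - 441 \left(-13 + 24\right)} = \left(-37173\right) \left(- \frac{1}{4287}\right) + \frac{220708}{-3 + 438^{2} - 441 \cdot 11} = \frac{12391}{1429} + \frac{220708}{-3 + 191844 - 4851} = \frac{12391}{1429} + \frac{220708}{186990} = \frac{12391}{1429} + 220708 \cdot \frac{1}{186990} = \frac{12391}{1429} + \frac{4798}{4065} = \frac{57225757}{5808885}$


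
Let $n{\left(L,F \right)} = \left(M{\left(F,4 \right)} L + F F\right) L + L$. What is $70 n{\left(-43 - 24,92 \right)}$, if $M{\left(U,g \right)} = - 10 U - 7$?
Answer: $-330992060$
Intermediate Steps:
$M{\left(U,g \right)} = -7 - 10 U$
$n{\left(L,F \right)} = L + L \left(F^{2} + L \left(-7 - 10 F\right)\right)$ ($n{\left(L,F \right)} = \left(\left(-7 - 10 F\right) L + F F\right) L + L = \left(L \left(-7 - 10 F\right) + F^{2}\right) L + L = \left(F^{2} + L \left(-7 - 10 F\right)\right) L + L = L \left(F^{2} + L \left(-7 - 10 F\right)\right) + L = L + L \left(F^{2} + L \left(-7 - 10 F\right)\right)$)
$70 n{\left(-43 - 24,92 \right)} = 70 \left(-43 - 24\right) \left(1 + 92^{2} - \left(-43 - 24\right) \left(7 + 10 \cdot 92\right)\right) = 70 \left(-43 - 24\right) \left(1 + 8464 - \left(-43 - 24\right) \left(7 + 920\right)\right) = 70 \left(- 67 \left(1 + 8464 - \left(-67\right) 927\right)\right) = 70 \left(- 67 \left(1 + 8464 + 62109\right)\right) = 70 \left(\left(-67\right) 70574\right) = 70 \left(-4728458\right) = -330992060$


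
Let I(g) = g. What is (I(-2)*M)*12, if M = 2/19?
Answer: -48/19 ≈ -2.5263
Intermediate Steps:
M = 2/19 (M = 2*(1/19) = 2/19 ≈ 0.10526)
(I(-2)*M)*12 = -2*2/19*12 = -4/19*12 = -48/19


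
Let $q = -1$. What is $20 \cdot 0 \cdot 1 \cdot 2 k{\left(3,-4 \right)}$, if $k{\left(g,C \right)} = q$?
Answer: $0$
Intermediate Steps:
$k{\left(g,C \right)} = -1$
$20 \cdot 0 \cdot 1 \cdot 2 k{\left(3,-4 \right)} = 20 \cdot 0 \cdot 1 \cdot 2 \left(-1\right) = 20 \cdot 0 \cdot 2 \left(-1\right) = 20 \cdot 0 \left(-1\right) = 0 \left(-1\right) = 0$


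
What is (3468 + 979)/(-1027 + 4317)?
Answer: 4447/3290 ≈ 1.3517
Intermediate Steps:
(3468 + 979)/(-1027 + 4317) = 4447/3290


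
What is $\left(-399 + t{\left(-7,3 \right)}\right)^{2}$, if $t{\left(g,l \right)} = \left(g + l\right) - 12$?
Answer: $172225$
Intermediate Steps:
$t{\left(g,l \right)} = -12 + g + l$
$\left(-399 + t{\left(-7,3 \right)}\right)^{2} = \left(-399 - 16\right)^{2} = \left(-415\right)^{2} = 172225$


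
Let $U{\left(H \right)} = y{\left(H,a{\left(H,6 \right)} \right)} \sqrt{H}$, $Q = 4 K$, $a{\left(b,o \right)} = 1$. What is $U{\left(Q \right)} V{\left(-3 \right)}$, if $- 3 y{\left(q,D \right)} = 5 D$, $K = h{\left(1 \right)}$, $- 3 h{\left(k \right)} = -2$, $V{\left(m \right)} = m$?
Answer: $\frac{10 \sqrt{6}}{3} \approx 8.165$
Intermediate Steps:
$h{\left(k \right)} = \frac{2}{3}$ ($h{\left(k \right)} = \left(- \frac{1}{3}\right) \left(-2\right) = \frac{2}{3}$)
$K = \frac{2}{3} \approx 0.66667$
$y{\left(q,D \right)} = - \frac{5 D}{3}$
$Q = \frac{8}{3}$ ($Q = 4 \cdot \frac{2}{3} = \frac{8}{3} \approx 2.6667$)
$U{\left(H \right)} = - \frac{5 \sqrt{H}}{3}$ ($U{\left(H \right)} = \left(- \frac{5}{3}\right) 1 \sqrt{H} = - \frac{5 \sqrt{H}}{3}$)
$U{\left(Q \right)} V{\left(-3 \right)} = - \frac{5 \sqrt{\frac{8}{3}}}{3} \left(-3\right) = - \frac{5 \frac{2 \sqrt{6}}{3}}{3} \left(-3\right) = - \frac{10 \sqrt{6}}{9} \left(-3\right) = \frac{10 \sqrt{6}}{3}$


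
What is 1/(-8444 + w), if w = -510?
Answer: -1/8954 ≈ -0.00011168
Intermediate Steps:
w = -510 (w = -170*3 = -510)
1/(-8444 + w) = 1/(-8444 - 510) = 1/(-8954) = -1/8954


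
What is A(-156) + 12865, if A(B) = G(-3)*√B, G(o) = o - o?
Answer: 12865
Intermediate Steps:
G(o) = 0
A(B) = 0 (A(B) = 0*√B = 0)
A(-156) + 12865 = 0 + 12865 = 12865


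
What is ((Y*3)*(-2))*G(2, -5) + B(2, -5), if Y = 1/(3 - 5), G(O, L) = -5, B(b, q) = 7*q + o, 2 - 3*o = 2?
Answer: -50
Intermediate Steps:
o = 0 (o = ⅔ - ⅓*2 = ⅔ - ⅔ = 0)
B(b, q) = 7*q (B(b, q) = 7*q + 0 = 7*q)
Y = -½ (Y = 1/(-2) = -½ ≈ -0.50000)
((Y*3)*(-2))*G(2, -5) + B(2, -5) = (-½*3*(-2))*(-5) + 7*(-5) = -3/2*(-2)*(-5) - 35 = 3*(-5) - 35 = -15 - 35 = -50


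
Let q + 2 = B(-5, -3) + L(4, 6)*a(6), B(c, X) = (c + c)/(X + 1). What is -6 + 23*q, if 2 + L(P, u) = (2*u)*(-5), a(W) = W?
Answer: -8493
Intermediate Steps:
L(P, u) = -2 - 10*u (L(P, u) = -2 + (2*u)*(-5) = -2 - 10*u)
B(c, X) = 2*c/(1 + X) (B(c, X) = (2*c)/(1 + X) = 2*c/(1 + X))
q = -369 (q = -2 + (2*(-5)/(1 - 3) + (-2 - 10*6)*6) = -2 + (2*(-5)/(-2) + (-2 - 60)*6) = -2 + (2*(-5)*(-½) - 62*6) = -2 + (5 - 372) = -2 - 367 = -369)
-6 + 23*q = -6 + 23*(-369) = -6 - 8487 = -8493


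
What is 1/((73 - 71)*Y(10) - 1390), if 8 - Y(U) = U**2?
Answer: -1/1574 ≈ -0.00063532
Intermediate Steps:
Y(U) = 8 - U**2
1/((73 - 71)*Y(10) - 1390) = 1/((73 - 71)*(8 - 1*10**2) - 1390) = 1/(2*(8 - 1*100) - 1390) = 1/(2*(8 - 100) - 1390) = 1/(2*(-92) - 1390) = 1/(-184 - 1390) = 1/(-1574) = -1/1574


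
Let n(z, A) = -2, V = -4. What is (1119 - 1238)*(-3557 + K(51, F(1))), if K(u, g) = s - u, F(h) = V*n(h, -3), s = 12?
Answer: 427924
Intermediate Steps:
F(h) = 8 (F(h) = -4*(-2) = 8)
K(u, g) = 12 - u
(1119 - 1238)*(-3557 + K(51, F(1))) = (1119 - 1238)*(-3557 + (12 - 1*51)) = -119*(-3557 + (12 - 51)) = -119*(-3557 - 39) = -119*(-3596) = 427924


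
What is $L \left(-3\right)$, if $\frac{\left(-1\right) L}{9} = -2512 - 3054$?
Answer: $-150282$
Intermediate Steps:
$L = 50094$ ($L = - 9 \left(-2512 - 3054\right) = \left(-9\right) \left(-5566\right) = 50094$)
$L \left(-3\right) = 50094 \left(-3\right) = -150282$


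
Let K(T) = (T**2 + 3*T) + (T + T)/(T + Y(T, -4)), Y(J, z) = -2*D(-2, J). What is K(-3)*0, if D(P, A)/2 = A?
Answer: 0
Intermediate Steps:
D(P, A) = 2*A
Y(J, z) = -4*J
K(T) = -2/3 + T**2 + 3*T (K(T) = (T**2 + 3*T) + (T + T)/(T - 4*T) = (T**2 + 3*T) + (2*T)/((-3*T)) = (T**2 + 3*T) + (2*T)*(-1/(3*T)) = (T**2 + 3*T) - 2/3 = -2/3 + T**2 + 3*T)
K(-3)*0 = (-2/3 + (-3)**2 + 3*(-3))*0 = (-2/3 + 9 - 9)*0 = -2/3*0 = 0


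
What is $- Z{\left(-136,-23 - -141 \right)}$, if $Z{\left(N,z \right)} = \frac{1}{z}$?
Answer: $- \frac{1}{118} \approx -0.0084746$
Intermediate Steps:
$- Z{\left(-136,-23 - -141 \right)} = - \frac{1}{-23 - -141} = - \frac{1}{-23 + 141} = - \frac{1}{118}$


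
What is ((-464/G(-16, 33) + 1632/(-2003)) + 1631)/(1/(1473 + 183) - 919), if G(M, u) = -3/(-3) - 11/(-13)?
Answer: -4573607592/3048291589 ≈ -1.5004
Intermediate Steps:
G(M, u) = 24/13 (G(M, u) = -3*(-⅓) - 11*(-1/13) = 1 + 11/13 = 24/13)
((-464/G(-16, 33) + 1632/(-2003)) + 1631)/(1/(1473 + 183) - 919) = ((-464/24/13 + 1632/(-2003)) + 1631)/(1/(1473 + 183) - 919) = ((-464*13/24 + 1632*(-1/2003)) + 1631)/(1/1656 - 919) = ((-754/3 - 1632/2003) + 1631)/(1/1656 - 919) = (-1515158/6009 + 1631)/(-1521863/1656) = (8285521/6009)*(-1656/1521863) = -4573607592/3048291589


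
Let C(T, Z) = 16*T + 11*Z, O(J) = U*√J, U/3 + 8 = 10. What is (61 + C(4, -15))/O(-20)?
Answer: 2*I*√5/3 ≈ 1.4907*I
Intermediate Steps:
U = 6 (U = -24 + 3*10 = -24 + 30 = 6)
O(J) = 6*√J
C(T, Z) = 11*Z + 16*T
(61 + C(4, -15))/O(-20) = (61 + (11*(-15) + 16*4))/((6*√(-20))) = (61 + (-165 + 64))/((6*(2*I*√5))) = (61 - 101)/((12*I*√5)) = -(-2)*I*√5/3 = 2*I*√5/3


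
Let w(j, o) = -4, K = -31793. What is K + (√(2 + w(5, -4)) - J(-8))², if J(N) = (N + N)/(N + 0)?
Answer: -31793 + (2 - I*√2)² ≈ -31791.0 - 5.6569*I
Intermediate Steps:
J(N) = 2 (J(N) = (2*N)/N = 2)
K + (√(2 + w(5, -4)) - J(-8))² = -31793 + (√(2 - 4) - 1*2)² = -31793 + (√(-2) - 2)² = -31793 + (I*√2 - 2)² = -31793 + (-2 + I*√2)²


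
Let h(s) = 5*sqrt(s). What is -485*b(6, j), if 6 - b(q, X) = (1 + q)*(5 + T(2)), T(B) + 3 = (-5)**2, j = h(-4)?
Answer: 88755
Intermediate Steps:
j = 10*I (j = 5*sqrt(-4) = 5*(2*I) = 10*I ≈ 10.0*I)
T(B) = 22 (T(B) = -3 + (-5)**2 = -3 + 25 = 22)
b(q, X) = -21 - 27*q (b(q, X) = 6 - (1 + q)*(5 + 22) = 6 - (1 + q)*27 = 6 - (27 + 27*q) = 6 + (-27 - 27*q) = -21 - 27*q)
-485*b(6, j) = -485*(-21 - 27*6) = -485*(-21 - 162) = -485*(-183) = 88755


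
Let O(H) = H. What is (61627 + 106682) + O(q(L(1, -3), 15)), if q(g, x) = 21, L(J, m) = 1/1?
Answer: 168330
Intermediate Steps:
L(J, m) = 1
(61627 + 106682) + O(q(L(1, -3), 15)) = (61627 + 106682) + 21 = 168309 + 21 = 168330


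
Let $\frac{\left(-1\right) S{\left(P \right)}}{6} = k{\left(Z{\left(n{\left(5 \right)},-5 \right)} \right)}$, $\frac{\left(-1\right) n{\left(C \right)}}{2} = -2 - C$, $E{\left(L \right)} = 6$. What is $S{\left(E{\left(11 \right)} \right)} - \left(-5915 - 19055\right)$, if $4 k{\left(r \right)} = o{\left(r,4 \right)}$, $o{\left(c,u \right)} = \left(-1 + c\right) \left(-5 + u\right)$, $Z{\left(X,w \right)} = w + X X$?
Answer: $25255$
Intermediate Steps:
$n{\left(C \right)} = 4 + 2 C$ ($n{\left(C \right)} = - 2 \left(-2 - C\right) = 4 + 2 C$)
$Z{\left(X,w \right)} = w + X^{2}$
$k{\left(r \right)} = \frac{1}{4} - \frac{r}{4}$ ($k{\left(r \right)} = \frac{5 - 4 - 5 r + r 4}{4} = \frac{5 - 4 - 5 r + 4 r}{4} = \frac{1 - r}{4} = \frac{1}{4} - \frac{r}{4}$)
$S{\left(P \right)} = 285$ ($S{\left(P \right)} = - 6 \left(\frac{1}{4} - \frac{-5 + \left(4 + 2 \cdot 5\right)^{2}}{4}\right) = - 6 \left(\frac{1}{4} - \frac{-5 + \left(4 + 10\right)^{2}}{4}\right) = - 6 \left(\frac{1}{4} - \frac{-5 + 14^{2}}{4}\right) = - 6 \left(\frac{1}{4} - \frac{-5 + 196}{4}\right) = - 6 \left(\frac{1}{4} - \frac{191}{4}\right) = \left(-6\right) \left(- \frac{95}{2}\right) = 285$)
$S{\left(E{\left(11 \right)} \right)} - \left(-5915 - 19055\right) = 285 - \left(-5915 - 19055\right) = 285 - -24970 = 285 + 24970 = 25255$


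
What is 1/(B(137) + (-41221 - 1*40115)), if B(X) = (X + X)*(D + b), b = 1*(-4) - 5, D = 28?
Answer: -1/76130 ≈ -1.3135e-5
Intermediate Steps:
b = -9 (b = -4 - 5 = -9)
B(X) = 38*X (B(X) = (X + X)*(28 - 9) = (2*X)*19 = 38*X)
1/(B(137) + (-41221 - 1*40115)) = 1/(38*137 + (-41221 - 1*40115)) = 1/(5206 + (-41221 - 40115)) = 1/(5206 - 81336) = 1/(-76130) = -1/76130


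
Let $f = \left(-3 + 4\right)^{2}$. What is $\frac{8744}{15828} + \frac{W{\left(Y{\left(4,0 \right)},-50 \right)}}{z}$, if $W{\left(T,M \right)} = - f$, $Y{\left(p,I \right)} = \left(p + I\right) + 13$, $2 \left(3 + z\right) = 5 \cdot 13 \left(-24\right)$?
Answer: $\frac{571865}{1032777} \approx 0.55372$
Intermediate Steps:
$f = 1$ ($f = 1^{2} = 1$)
$z = -783$ ($z = -3 + \frac{5 \cdot 13 \left(-24\right)}{2} = -3 + \frac{65 \left(-24\right)}{2} = -3 + \frac{1}{2} \left(-1560\right) = -3 - 780 = -783$)
$Y{\left(p,I \right)} = 13 + I + p$ ($Y{\left(p,I \right)} = \left(I + p\right) + 13 = 13 + I + p$)
$W{\left(T,M \right)} = -1$ ($W{\left(T,M \right)} = \left(-1\right) 1 = -1$)
$\frac{8744}{15828} + \frac{W{\left(Y{\left(4,0 \right)},-50 \right)}}{z} = \frac{8744}{15828} - \frac{1}{-783} = 8744 \cdot \frac{1}{15828} - - \frac{1}{783} = \frac{2186}{3957} + \frac{1}{783} = \frac{571865}{1032777}$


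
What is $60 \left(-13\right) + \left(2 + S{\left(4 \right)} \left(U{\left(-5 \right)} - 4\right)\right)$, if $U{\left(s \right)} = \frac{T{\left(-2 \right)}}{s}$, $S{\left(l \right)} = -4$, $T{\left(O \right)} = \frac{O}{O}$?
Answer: $- \frac{3806}{5} \approx -761.2$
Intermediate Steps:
$T{\left(O \right)} = 1$
$U{\left(s \right)} = \frac{1}{s}$ ($U{\left(s \right)} = 1 \frac{1}{s} = \frac{1}{s}$)
$60 \left(-13\right) + \left(2 + S{\left(4 \right)} \left(U{\left(-5 \right)} - 4\right)\right) = 60 \left(-13\right) - \left(-2 + 4 \left(\frac{1}{-5} - 4\right)\right) = -780 - \left(-2 + 4 \left(- \frac{1}{5} - 4\right)\right) = -780 + \left(2 - - \frac{84}{5}\right) = -780 + \left(2 + \frac{84}{5}\right) = -780 + \frac{94}{5} = - \frac{3806}{5}$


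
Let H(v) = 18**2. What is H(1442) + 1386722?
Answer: 1387046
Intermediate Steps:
H(v) = 324
H(1442) + 1386722 = 324 + 1386722 = 1387046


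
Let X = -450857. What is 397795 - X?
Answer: 848652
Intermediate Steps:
397795 - X = 397795 - 1*(-450857) = 397795 + 450857 = 848652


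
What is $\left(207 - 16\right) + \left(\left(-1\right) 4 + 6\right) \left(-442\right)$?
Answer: $-693$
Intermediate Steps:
$\left(207 - 16\right) + \left(\left(-1\right) 4 + 6\right) \left(-442\right) = 191 + \left(-4 + 6\right) \left(-442\right) = 191 + 2 \left(-442\right) = 191 - 884 = -693$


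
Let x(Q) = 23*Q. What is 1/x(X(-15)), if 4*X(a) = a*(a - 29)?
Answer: 1/3795 ≈ 0.00026350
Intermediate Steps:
X(a) = a*(-29 + a)/4 (X(a) = (a*(a - 29))/4 = (a*(-29 + a))/4 = a*(-29 + a)/4)
1/x(X(-15)) = 1/(23*((¼)*(-15)*(-29 - 15))) = 1/(23*((¼)*(-15)*(-44))) = 1/(23*165) = 1/3795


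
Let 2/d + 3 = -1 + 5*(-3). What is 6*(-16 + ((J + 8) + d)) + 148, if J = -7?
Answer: 1090/19 ≈ 57.368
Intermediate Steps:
d = -2/19 (d = 2/(-3 + (-1 + 5*(-3))) = 2/(-3 + (-1 - 15)) = 2/(-3 - 16) = 2/(-19) = 2*(-1/19) = -2/19 ≈ -0.10526)
6*(-16 + ((J + 8) + d)) + 148 = 6*(-16 + ((-7 + 8) - 2/19)) + 148 = 6*(-16 + (1 - 2/19)) + 148 = 6*(-16 + 17/19) + 148 = 6*(-287/19) + 148 = -1722/19 + 148 = 1090/19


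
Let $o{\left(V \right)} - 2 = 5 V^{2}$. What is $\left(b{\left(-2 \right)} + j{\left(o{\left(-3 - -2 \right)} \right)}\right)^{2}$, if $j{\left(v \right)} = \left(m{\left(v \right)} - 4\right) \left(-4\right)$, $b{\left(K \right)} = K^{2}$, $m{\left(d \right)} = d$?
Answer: $64$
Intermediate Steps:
$o{\left(V \right)} = 2 + 5 V^{2}$
$j{\left(v \right)} = 16 - 4 v$ ($j{\left(v \right)} = \left(v - 4\right) \left(-4\right) = \left(-4 + v\right) \left(-4\right) = 16 - 4 v$)
$\left(b{\left(-2 \right)} + j{\left(o{\left(-3 - -2 \right)} \right)}\right)^{2} = \left(\left(-2\right)^{2} + \left(16 - 4 \left(2 + 5 \left(-3 - -2\right)^{2}\right)\right)\right)^{2} = \left(4 + \left(16 - 4 \left(2 + 5 \left(-3 + 2\right)^{2}\right)\right)\right)^{2} = \left(4 + \left(16 - 4 \left(2 + 5 \left(-1\right)^{2}\right)\right)\right)^{2} = \left(4 + \left(16 - 4 \left(2 + 5 \cdot 1\right)\right)\right)^{2} = \left(4 + \left(16 - 4 \left(2 + 5\right)\right)\right)^{2} = \left(4 + \left(16 - 28\right)\right)^{2} = \left(4 - 12\right)^{2} = \left(-8\right)^{2} = 64$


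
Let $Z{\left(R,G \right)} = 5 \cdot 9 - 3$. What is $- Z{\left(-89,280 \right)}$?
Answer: $-42$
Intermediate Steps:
$Z{\left(R,G \right)} = 42$ ($Z{\left(R,G \right)} = 45 - 3 = 42$)
$- Z{\left(-89,280 \right)} = \left(-1\right) 42 = -42$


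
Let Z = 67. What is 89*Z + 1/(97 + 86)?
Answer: 1091230/183 ≈ 5963.0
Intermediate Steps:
89*Z + 1/(97 + 86) = 89*67 + 1/(97 + 86) = 5963 + 1/183 = 1091230/183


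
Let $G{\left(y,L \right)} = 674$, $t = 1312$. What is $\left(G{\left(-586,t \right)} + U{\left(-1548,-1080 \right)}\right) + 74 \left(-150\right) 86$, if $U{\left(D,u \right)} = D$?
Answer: $-955474$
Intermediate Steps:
$\left(G{\left(-586,t \right)} + U{\left(-1548,-1080 \right)}\right) + 74 \left(-150\right) 86 = \left(674 - 1548\right) + 74 \left(-150\right) 86 = -874 - 954600 = -955474$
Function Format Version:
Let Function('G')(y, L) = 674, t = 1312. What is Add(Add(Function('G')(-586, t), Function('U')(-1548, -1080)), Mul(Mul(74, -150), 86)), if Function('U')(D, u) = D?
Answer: -955474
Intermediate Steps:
Add(Add(Function('G')(-586, t), Function('U')(-1548, -1080)), Mul(Mul(74, -150), 86)) = Add(Add(674, -1548), Mul(Mul(74, -150), 86)) = Add(-874, Mul(-11100, 86)) = Add(-874, -954600) = -955474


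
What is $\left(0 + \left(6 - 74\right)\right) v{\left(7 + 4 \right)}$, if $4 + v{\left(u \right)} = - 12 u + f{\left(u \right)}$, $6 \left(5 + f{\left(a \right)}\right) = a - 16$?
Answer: $\frac{28934}{3} \approx 9644.7$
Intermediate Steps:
$f{\left(a \right)} = - \frac{23}{3} + \frac{a}{6}$ ($f{\left(a \right)} = -5 + \frac{a - 16}{6} = -5 + \frac{-16 + a}{6} = -5 + \left(- \frac{8}{3} + \frac{a}{6}\right) = - \frac{23}{3} + \frac{a}{6}$)
$v{\left(u \right)} = - \frac{35}{3} - \frac{71 u}{6}$ ($v{\left(u \right)} = -4 - \left(\frac{23}{3} + \frac{71 u}{6}\right) = - \frac{35}{3} - \frac{71 u}{6}$)
$\left(0 + \left(6 - 74\right)\right) v{\left(7 + 4 \right)} = \left(0 + \left(6 - 74\right)\right) \left(- \frac{35}{3} - \frac{71 \left(7 + 4\right)}{6}\right) = \left(0 + \left(6 - 74\right)\right) \left(- \frac{35}{3} - \frac{781}{6}\right) = \left(0 - 68\right) \left(- \frac{35}{3} - \frac{781}{6}\right) = \left(-68\right) \left(- \frac{851}{6}\right) = \frac{28934}{3}$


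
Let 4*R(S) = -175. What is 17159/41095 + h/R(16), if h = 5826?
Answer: -190935011/1438325 ≈ -132.75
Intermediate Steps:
R(S) = -175/4 (R(S) = (1/4)*(-175) = -175/4)
17159/41095 + h/R(16) = 17159/41095 + 5826/(-175/4) = 17159*(1/41095) + 5826*(-4/175) = 17159/41095 - 23304/175 = -190935011/1438325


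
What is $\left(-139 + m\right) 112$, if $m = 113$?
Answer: $-2912$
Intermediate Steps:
$\left(-139 + m\right) 112 = \left(-139 + 113\right) 112 = \left(-26\right) 112 = -2912$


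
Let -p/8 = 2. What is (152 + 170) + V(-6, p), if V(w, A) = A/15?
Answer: 4814/15 ≈ 320.93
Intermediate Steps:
p = -16 (p = -8*2 = -16)
V(w, A) = A/15 (V(w, A) = A*(1/15) = A/15)
(152 + 170) + V(-6, p) = (152 + 170) + (1/15)*(-16) = 322 - 16/15 = 4814/15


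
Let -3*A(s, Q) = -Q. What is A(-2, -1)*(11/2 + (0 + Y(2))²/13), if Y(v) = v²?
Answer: -175/78 ≈ -2.2436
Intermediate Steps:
A(s, Q) = Q/3 (A(s, Q) = -(-1)*Q/3 = Q/3)
A(-2, -1)*(11/2 + (0 + Y(2))²/13) = ((⅓)*(-1))*(11/2 + (0 + 2²)²/13) = -(11*(½) + (0 + 4)²*(1/13))/3 = -(11/2 + 4²*(1/13))/3 = -(11/2 + 16*(1/13))/3 = -(11/2 + 16/13)/3 = -⅓*175/26 = -175/78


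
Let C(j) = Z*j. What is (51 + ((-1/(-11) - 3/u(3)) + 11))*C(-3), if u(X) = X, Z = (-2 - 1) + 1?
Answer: 4032/11 ≈ 366.55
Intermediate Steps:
Z = -2 (Z = -3 + 1 = -2)
C(j) = -2*j
(51 + ((-1/(-11) - 3/u(3)) + 11))*C(-3) = (51 + ((-1/(-11) - 3/3) + 11))*(-2*(-3)) = (51 + ((-1*(-1/11) - 3*⅓) + 11))*6 = (51 + ((1/11 - 1) + 11))*6 = (51 + (-10/11 + 11))*6 = (51 + 111/11)*6 = (672/11)*6 = 4032/11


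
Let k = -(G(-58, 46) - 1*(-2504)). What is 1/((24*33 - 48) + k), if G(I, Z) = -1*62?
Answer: -1/1698 ≈ -0.00058893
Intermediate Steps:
G(I, Z) = -62
k = -2442 (k = -(-62 - 1*(-2504)) = -(-62 + 2504) = -1*2442 = -2442)
1/((24*33 - 48) + k) = 1/((24*33 - 48) - 2442) = 1/((792 - 48) - 2442) = 1/(744 - 2442) = 1/(-1698) = -1/1698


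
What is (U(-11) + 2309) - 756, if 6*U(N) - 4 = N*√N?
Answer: 4661/3 - 11*I*√11/6 ≈ 1553.7 - 6.0805*I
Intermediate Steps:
U(N) = ⅔ + N^(3/2)/6 (U(N) = ⅔ + (N*√N)/6 = ⅔ + N^(3/2)/6)
(U(-11) + 2309) - 756 = ((⅔ + (-11)^(3/2)/6) + 2309) - 756 = ((⅔ + (-11*I*√11)/6) + 2309) - 756 = ((⅔ - 11*I*√11/6) + 2309) - 756 = (6929/3 - 11*I*√11/6) - 756 = 4661/3 - 11*I*√11/6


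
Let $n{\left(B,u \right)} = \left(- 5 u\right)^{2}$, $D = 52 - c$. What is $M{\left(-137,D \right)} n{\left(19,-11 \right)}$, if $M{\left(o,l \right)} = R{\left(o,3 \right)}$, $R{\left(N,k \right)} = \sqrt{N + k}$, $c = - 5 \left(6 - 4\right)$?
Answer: $3025 i \sqrt{134} \approx 35017.0 i$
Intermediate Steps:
$c = -10$ ($c = \left(-5\right) 2 = -10$)
$D = 62$ ($D = 52 - -10 = 52 + 10 = 62$)
$M{\left(o,l \right)} = \sqrt{3 + o}$ ($M{\left(o,l \right)} = \sqrt{o + 3} = \sqrt{3 + o}$)
$n{\left(B,u \right)} = 25 u^{2}$
$M{\left(-137,D \right)} n{\left(19,-11 \right)} = \sqrt{3 - 137} \cdot 25 \left(-11\right)^{2} = \sqrt{-134} \cdot 25 \cdot 121 = i \sqrt{134} \cdot 3025 = 3025 i \sqrt{134}$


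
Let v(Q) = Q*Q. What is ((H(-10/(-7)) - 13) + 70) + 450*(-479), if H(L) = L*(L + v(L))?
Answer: -73912399/343 ≈ -2.1549e+5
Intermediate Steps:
v(Q) = Q²
H(L) = L*(L + L²)
((H(-10/(-7)) - 13) + 70) + 450*(-479) = (((-10/(-7))²*(1 - 10/(-7)) - 13) + 70) + 450*(-479) = (((-10*(-⅐))²*(1 - 10*(-⅐)) - 13) + 70) - 215550 = (((10/7)²*(1 + 10/7) - 13) + 70) - 215550 = (((100/49)*(17/7) - 13) + 70) - 215550 = ((1700/343 - 13) + 70) - 215550 = (-2759/343 + 70) - 215550 = 21251/343 - 215550 = -73912399/343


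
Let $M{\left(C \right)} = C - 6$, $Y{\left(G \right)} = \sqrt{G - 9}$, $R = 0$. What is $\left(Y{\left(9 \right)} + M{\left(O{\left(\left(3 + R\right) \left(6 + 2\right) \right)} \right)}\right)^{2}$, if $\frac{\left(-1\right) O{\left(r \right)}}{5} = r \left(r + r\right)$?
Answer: $33246756$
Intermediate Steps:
$Y{\left(G \right)} = \sqrt{-9 + G}$
$O{\left(r \right)} = - 10 r^{2}$ ($O{\left(r \right)} = - 5 r \left(r + r\right) = - 5 r 2 r = - 5 \cdot 2 r^{2} = - 10 r^{2}$)
$M{\left(C \right)} = -6 + C$
$\left(Y{\left(9 \right)} + M{\left(O{\left(\left(3 + R\right) \left(6 + 2\right) \right)} \right)}\right)^{2} = \left(\sqrt{-9 + 9} - \left(6 + 10 \left(\left(3 + 0\right) \left(6 + 2\right)\right)^{2}\right)\right)^{2} = \left(\sqrt{0} - \left(6 + 10 \left(3 \cdot 8\right)^{2}\right)\right)^{2} = \left(0 - \left(6 + 10 \cdot 24^{2}\right)\right)^{2} = \left(0 - 5766\right)^{2} = \left(-5766\right)^{2} = 33246756$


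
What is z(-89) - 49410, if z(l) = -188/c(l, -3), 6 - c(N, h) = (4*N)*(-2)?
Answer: -17441636/353 ≈ -49410.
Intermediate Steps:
c(N, h) = 6 + 8*N (c(N, h) = 6 - 4*N*(-2) = 6 - (-8)*N = 6 + 8*N)
z(l) = -188/(6 + 8*l)
z(-89) - 49410 = -94/(3 + 4*(-89)) - 49410 = -94/(3 - 356) - 49410 = -94/(-353) - 49410 = -94*(-1/353) - 49410 = 94/353 - 49410 = -17441636/353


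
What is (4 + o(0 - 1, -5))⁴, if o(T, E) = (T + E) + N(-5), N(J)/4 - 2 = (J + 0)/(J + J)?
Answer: 4096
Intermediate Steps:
N(J) = 10 (N(J) = 8 + 4*((J + 0)/(J + J)) = 8 + 4*(J/((2*J))) = 8 + 4*(J*(1/(2*J))) = 8 + 4*(½) = 8 + 2 = 10)
o(T, E) = 10 + E + T (o(T, E) = (T + E) + 10 = (E + T) + 10 = 10 + E + T)
(4 + o(0 - 1, -5))⁴ = (4 + (10 - 5 + (0 - 1)))⁴ = (4 + (10 - 5 - 1))⁴ = (4 + 4)⁴ = 8⁴ = 4096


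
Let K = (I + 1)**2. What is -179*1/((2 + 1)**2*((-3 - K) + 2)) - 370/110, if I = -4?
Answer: -1361/990 ≈ -1.3747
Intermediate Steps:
K = 9 (K = (-4 + 1)**2 = (-3)**2 = 9)
-179*1/((2 + 1)**2*((-3 - K) + 2)) - 370/110 = -179*1/((2 + 1)**2*((-3 - 1*9) + 2)) - 370/110 = -179*1/(9*((-3 - 9) + 2)) - 370*1/110 = -179*1/(9*(-12 + 2)) - 37/11 = -179/((-10*9)) - 37/11 = -179/(-90) - 37/11 = -179*(-1/90) - 37/11 = 179/90 - 37/11 = -1361/990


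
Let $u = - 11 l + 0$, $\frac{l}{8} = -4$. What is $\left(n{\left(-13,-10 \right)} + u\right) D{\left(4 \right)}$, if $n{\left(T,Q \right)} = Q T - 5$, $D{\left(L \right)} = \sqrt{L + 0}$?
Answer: $954$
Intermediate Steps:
$l = -32$ ($l = 8 \left(-4\right) = -32$)
$D{\left(L \right)} = \sqrt{L}$
$n{\left(T,Q \right)} = -5 + Q T$
$u = 352$ ($u = \left(-11\right) \left(-32\right) + 0 = 352 + 0 = 352$)
$\left(n{\left(-13,-10 \right)} + u\right) D{\left(4 \right)} = \left(\left(-5 - -130\right) + 352\right) \sqrt{4} = \left(\left(-5 + 130\right) + 352\right) 2 = \left(125 + 352\right) 2 = 477 \cdot 2 = 954$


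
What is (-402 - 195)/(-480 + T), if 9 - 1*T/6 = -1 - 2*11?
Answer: 199/96 ≈ 2.0729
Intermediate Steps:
T = 192 (T = 54 - 6*(-1 - 2*11) = 54 - 6*(-1 - 22) = 54 - 6*(-23) = 54 + 138 = 192)
(-402 - 195)/(-480 + T) = (-402 - 195)/(-480 + 192) = -597/(-288) = -597*(-1/288) = 199/96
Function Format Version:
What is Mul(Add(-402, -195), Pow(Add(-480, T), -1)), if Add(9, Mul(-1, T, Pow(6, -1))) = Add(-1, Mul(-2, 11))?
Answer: Rational(199, 96) ≈ 2.0729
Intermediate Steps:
T = 192 (T = Add(54, Mul(-6, Add(-1, Mul(-2, 11)))) = Add(54, Mul(-6, Add(-1, -22))) = Add(54, Mul(-6, -23)) = Add(54, 138) = 192)
Mul(Add(-402, -195), Pow(Add(-480, T), -1)) = Mul(Add(-402, -195), Pow(Add(-480, 192), -1)) = Mul(-597, Pow(-288, -1)) = Mul(-597, Rational(-1, 288)) = Rational(199, 96)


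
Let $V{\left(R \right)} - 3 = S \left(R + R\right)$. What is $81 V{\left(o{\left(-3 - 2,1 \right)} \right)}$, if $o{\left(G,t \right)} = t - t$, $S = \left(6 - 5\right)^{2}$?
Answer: $243$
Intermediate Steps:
$S = 1$ ($S = 1^{2} = 1$)
$o{\left(G,t \right)} = 0$
$V{\left(R \right)} = 3 + 2 R$ ($V{\left(R \right)} = 3 + 1 \left(R + R\right) = 3 + 1 \cdot 2 R = 3 + 2 R$)
$81 V{\left(o{\left(-3 - 2,1 \right)} \right)} = 81 \left(3 + 2 \cdot 0\right) = 81 \left(3 + 0\right) = 81 \cdot 3 = 243$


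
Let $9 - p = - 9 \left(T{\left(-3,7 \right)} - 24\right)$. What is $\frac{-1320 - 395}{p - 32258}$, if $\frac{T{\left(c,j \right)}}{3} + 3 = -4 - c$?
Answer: $\frac{1715}{32573} \approx 0.052651$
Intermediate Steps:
$T{\left(c,j \right)} = -21 - 3 c$ ($T{\left(c,j \right)} = -9 + 3 \left(-4 - c\right) = -9 - \left(12 + 3 c\right) = -21 - 3 c$)
$p = -315$ ($p = 9 - - 9 \left(\left(-21 - -9\right) - 24\right) = 9 - - 9 \left(\left(-21 + 9\right) - 24\right) = 9 - - 9 \left(-12 - 24\right) = 9 - \left(-9\right) \left(-36\right) = 9 - 324 = -315$)
$\frac{-1320 - 395}{p - 32258} = \frac{-1320 - 395}{-315 - 32258} = - \frac{1715}{-32573} = \left(-1715\right) \left(- \frac{1}{32573}\right) = \frac{1715}{32573}$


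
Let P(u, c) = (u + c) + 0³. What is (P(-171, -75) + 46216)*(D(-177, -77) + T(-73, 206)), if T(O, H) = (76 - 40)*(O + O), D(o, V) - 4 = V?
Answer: -244974130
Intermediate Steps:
D(o, V) = 4 + V
T(O, H) = 72*O (T(O, H) = 36*(2*O) = 72*O)
P(u, c) = c + u (P(u, c) = (c + u) + 0 = c + u)
(P(-171, -75) + 46216)*(D(-177, -77) + T(-73, 206)) = ((-75 - 171) + 46216)*((4 - 77) + 72*(-73)) = (-246 + 46216)*(-73 - 5256) = 45970*(-5329) = -244974130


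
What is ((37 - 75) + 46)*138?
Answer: 1104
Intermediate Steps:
((37 - 75) + 46)*138 = (-38 + 46)*138 = 8*138 = 1104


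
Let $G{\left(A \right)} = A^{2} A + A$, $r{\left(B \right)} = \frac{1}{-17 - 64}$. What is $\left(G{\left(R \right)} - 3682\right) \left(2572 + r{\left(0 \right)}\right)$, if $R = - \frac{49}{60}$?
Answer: $- \frac{165749403794219}{17496000} \approx -9.4736 \cdot 10^{6}$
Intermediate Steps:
$r{\left(B \right)} = - \frac{1}{81}$ ($r{\left(B \right)} = \frac{1}{-81} = - \frac{1}{81}$)
$R = - \frac{49}{60}$ ($R = \left(-49\right) \frac{1}{60} = - \frac{49}{60} \approx -0.81667$)
$G{\left(A \right)} = A + A^{3}$ ($G{\left(A \right)} = A^{3} + A = A + A^{3}$)
$\left(G{\left(R \right)} - 3682\right) \left(2572 + r{\left(0 \right)}\right) = \left(\left(- \frac{49}{60} + \left(- \frac{49}{60}\right)^{3}\right) - 3682\right) \left(2572 - \frac{1}{81}\right) = \left(\left(- \frac{49}{60} - \frac{117649}{216000}\right) - 3682\right) \frac{208331}{81} = \left(- \frac{294049}{216000} - 3682\right) \frac{208331}{81} = \left(- \frac{795606049}{216000}\right) \frac{208331}{81} = - \frac{165749403794219}{17496000}$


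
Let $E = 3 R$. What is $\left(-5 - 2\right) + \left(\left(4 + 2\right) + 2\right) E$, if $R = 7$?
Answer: $161$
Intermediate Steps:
$E = 21$ ($E = 3 \cdot 7 = 21$)
$\left(-5 - 2\right) + \left(\left(4 + 2\right) + 2\right) E = \left(-5 - 2\right) + \left(\left(4 + 2\right) + 2\right) 21 = \left(-5 - 2\right) + \left(6 + 2\right) 21 = -7 + 8 \cdot 21 = -7 + 168 = 161$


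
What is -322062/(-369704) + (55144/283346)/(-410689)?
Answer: 253225647764899/290684979314212 ≈ 0.87113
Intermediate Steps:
-322062/(-369704) + (55144/283346)/(-410689) = -322062*(-1/369704) + (55144*(1/283346))*(-1/410689) = 161031/184852 + (27572/141673)*(-1/410689) = 161031/184852 - 27572/58183542697 = 253225647764899/290684979314212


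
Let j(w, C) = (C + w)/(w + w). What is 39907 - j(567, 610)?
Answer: 45253361/1134 ≈ 39906.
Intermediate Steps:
j(w, C) = (C + w)/(2*w) (j(w, C) = (C + w)/((2*w)) = (C + w)*(1/(2*w)) = (C + w)/(2*w))
39907 - j(567, 610) = 39907 - (610 + 567)/(2*567) = 39907 - 1177/(2*567) = 39907 - 1*1177/1134 = 39907 - 1177/1134 = 45253361/1134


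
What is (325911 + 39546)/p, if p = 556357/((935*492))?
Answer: 168117529140/556357 ≈ 3.0218e+5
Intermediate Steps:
p = 556357/460020 ≈ 1.2094
(325911 + 39546)/p = (325911 + 39546)/(556357/460020) = 365457*(460020/556357) = 168117529140/556357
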